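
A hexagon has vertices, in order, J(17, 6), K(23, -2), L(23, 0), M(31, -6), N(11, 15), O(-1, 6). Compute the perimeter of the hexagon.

|JK| = √((6)² + (-8)²) = √100 = 10
|KL| = √((0)² + (2)²) = √4 = 2
|LM| = √((8)² + (-6)²) = √100 = 10
|MN| = √((-20)² + (21)²) = √841 = 29
|NO| = √((-12)² + (-9)²) = √225 = 15
|OJ| = √((18)² + (0)²) = √324 = 18
Perimeter = 10 + 2 + 10 + 29 + 15 + 18 = 84.

84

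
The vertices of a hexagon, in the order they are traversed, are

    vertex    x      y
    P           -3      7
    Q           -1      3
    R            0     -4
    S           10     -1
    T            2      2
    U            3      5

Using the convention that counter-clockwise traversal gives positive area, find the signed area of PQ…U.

Apply the surveyor's formula: 2A = Σ (x_i·y_{i+1} − x_{i+1}·y_i), indices taken mod 6.
P→Q: (-3)(3) − (-1)(7) = -2
Q→R: (-1)(-4) − (0)(3) = 4
R→S: (0)(-1) − (10)(-4) = 40
S→T: (10)(2) − (2)(-1) = 22
T→U: (2)(5) − (3)(2) = 4
U→P: (3)(7) − (-3)(5) = 36
Σ = 104
Signed area = Σ/2 = 52 (positive ⇒ counter-clockwise traversal).

52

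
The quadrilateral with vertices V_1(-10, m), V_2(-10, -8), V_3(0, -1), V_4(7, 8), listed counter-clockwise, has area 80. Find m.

-1

The doubled signed area Σ (x_i y_{i+1} − x_{i+1} y_i) is linear in m.
With m=0 it equals 177; the coefficient of m is 17 (from the two edges through V_1).
So 17·m + 177 = 2·80 = 160 ⇒ m = -1.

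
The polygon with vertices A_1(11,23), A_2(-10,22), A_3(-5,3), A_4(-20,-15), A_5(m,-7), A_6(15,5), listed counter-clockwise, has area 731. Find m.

12

The doubled signed area Σ (x_i y_{i+1} − x_{i+1} y_i) is linear in m.
With m=0 it equals 1222; the coefficient of m is 20 (from the two edges through A_5).
So 20·m + 1222 = 2·731 = 1462 ⇒ m = 12.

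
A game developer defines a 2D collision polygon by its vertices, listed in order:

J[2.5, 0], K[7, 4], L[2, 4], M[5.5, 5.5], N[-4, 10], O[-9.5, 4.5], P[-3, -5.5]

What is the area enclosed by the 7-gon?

J→K: (2.5)(4) − (7)(0) = 10
K→L: (7)(4) − (2)(4) = 20
L→M: (2)(5.5) − (5.5)(4) = -11
M→N: (5.5)(10) − (-4)(5.5) = 77
N→O: (-4)(4.5) − (-9.5)(10) = 77
O→P: (-9.5)(-5.5) − (-3)(4.5) = 65.75
P→J: (-3)(0) − (2.5)(-5.5) = 13.75
Σ = 252.5
Area = |Σ|/2 = 126.25.

126.25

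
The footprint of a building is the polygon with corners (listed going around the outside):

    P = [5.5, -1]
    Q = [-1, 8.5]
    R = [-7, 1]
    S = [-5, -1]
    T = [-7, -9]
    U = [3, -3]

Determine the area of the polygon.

107.875

Apply the surveyor's formula: 2A = Σ (x_i·y_{i+1} − x_{i+1}·y_i), indices taken mod 6.
Σ = (45.75) + (58.5) + (12) + (38) + (48) + (13.5) = 215.75
Area = |Σ|/2 = 107.875.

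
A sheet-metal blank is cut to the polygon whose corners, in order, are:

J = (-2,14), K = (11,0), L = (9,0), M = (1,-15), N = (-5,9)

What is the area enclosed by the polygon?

Σ = (-154) + (0) + (-135) + (-66) + (-52) = -407
Area = |Σ|/2 = 203.5.

203.5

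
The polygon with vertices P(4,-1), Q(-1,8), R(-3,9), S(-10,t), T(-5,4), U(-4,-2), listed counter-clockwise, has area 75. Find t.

The doubled signed area Σ (x_i y_{i+1} − x_{i+1} y_i) is linear in t.
With t=0 it equals 134; the coefficient of t is 2 (from the two edges through S).
So 2·t + 134 = 2·75 = 150 ⇒ t = 8.

8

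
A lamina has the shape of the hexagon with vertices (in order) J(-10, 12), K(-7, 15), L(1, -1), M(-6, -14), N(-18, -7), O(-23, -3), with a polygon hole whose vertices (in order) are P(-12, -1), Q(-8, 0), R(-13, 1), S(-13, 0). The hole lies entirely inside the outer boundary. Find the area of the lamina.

Outer boundary:
Apply Gauss's area formula: 2A = Σ (x_i·y_{i+1} − x_{i+1}·y_i), indices taken mod 6.
Σ = (-66) + (-8) + (-20) + (-210) + (-107) + (-306) = -717
Area = |Σ|/2 = 358.5.
Hole:
Apply the surveyor's formula: 2A = Σ (x_i·y_{i+1} − x_{i+1}·y_i), indices taken mod 4.
Σ = (-8) + (-8) + (13) + (13) = 10
Area = |Σ|/2 = 5.
Net area = 358.5 − 5 = 353.5.

353.5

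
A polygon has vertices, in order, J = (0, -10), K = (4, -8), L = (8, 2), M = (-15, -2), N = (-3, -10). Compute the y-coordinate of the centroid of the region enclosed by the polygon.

Apply the shoelace formula. First the cross-terms c_i = x_i·y_{i+1} − x_{i+1}·y_i:
  40, 72, 14, 144, 30  ⇒  2A = 300, A = 150.
Then Σ (y_i + y_{i+1})·c_i = -3480, so ȳ = -3480 / (6·150) = -58/15.

-58/15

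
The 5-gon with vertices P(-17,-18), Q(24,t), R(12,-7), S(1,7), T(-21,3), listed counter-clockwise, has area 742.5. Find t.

Write out the shoelace sum; only the two edges meeting at Q involve t:
2·Area = [((-17)·t − 24·(-18)) + (24·(-7) − 12·t)] + 670
       = -29·t + 934 = 1485
⇒ t = -19.

-19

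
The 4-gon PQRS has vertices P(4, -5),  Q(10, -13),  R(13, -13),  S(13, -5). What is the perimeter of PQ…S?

|PQ| = √((6)² + (-8)²) = √100 = 10
|QR| = √((3)² + (0)²) = √9 = 3
|RS| = √((0)² + (8)²) = √64 = 8
|SP| = √((-9)² + (0)²) = √81 = 9
Perimeter = 10 + 3 + 8 + 9 = 30.

30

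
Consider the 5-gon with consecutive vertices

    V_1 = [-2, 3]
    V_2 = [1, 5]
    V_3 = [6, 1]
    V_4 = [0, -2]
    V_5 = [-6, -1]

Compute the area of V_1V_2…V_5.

43

Apply Gauss's area formula: 2A = Σ (x_i·y_{i+1} − x_{i+1}·y_i), indices taken mod 5.
V_1→V_2: (-2)(5) − (1)(3) = -13
V_2→V_3: (1)(1) − (6)(5) = -29
V_3→V_4: (6)(-2) − (0)(1) = -12
V_4→V_5: (0)(-1) − (-6)(-2) = -12
V_5→V_1: (-6)(3) − (-2)(-1) = -20
Σ = -86
Area = |Σ|/2 = 43.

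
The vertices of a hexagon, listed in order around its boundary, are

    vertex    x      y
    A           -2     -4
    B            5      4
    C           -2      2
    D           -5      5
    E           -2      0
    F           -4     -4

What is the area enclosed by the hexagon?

Apply the shoelace formula: 2A = Σ (x_i·y_{i+1} − x_{i+1}·y_i), indices taken mod 6.
Σ = (12) + (18) + (0) + (10) + (8) + (8) = 56
Area = |Σ|/2 = 28.

28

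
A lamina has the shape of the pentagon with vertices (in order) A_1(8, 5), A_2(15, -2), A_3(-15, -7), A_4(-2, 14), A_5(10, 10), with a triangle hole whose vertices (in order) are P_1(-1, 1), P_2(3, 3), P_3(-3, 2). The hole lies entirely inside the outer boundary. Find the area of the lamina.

316

Outer boundary:
Apply Gauss's area formula: 2A = Σ (x_i·y_{i+1} − x_{i+1}·y_i), indices taken mod 5.
A_1→A_2: (8)(-2) − (15)(5) = -91
A_2→A_3: (15)(-7) − (-15)(-2) = -135
A_3→A_4: (-15)(14) − (-2)(-7) = -224
A_4→A_5: (-2)(10) − (10)(14) = -160
A_5→A_1: (10)(5) − (8)(10) = -30
Σ = -640
Area = |Σ|/2 = 320.
Hole:
Apply the surveyor's formula: 2A = Σ (x_i·y_{i+1} − x_{i+1}·y_i), indices taken mod 3.
Σ = (-6) + (15) + (-1) = 8
Area = |Σ|/2 = 4.
Net area = 320 − 4 = 316.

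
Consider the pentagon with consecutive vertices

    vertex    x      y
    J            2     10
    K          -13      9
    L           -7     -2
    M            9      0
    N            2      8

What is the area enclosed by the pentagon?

165.5

Apply the surveyor's formula: 2A = Σ (x_i·y_{i+1} − x_{i+1}·y_i), indices taken mod 5.
Σ = (148) + (89) + (18) + (72) + (4) = 331
Area = |Σ|/2 = 165.5.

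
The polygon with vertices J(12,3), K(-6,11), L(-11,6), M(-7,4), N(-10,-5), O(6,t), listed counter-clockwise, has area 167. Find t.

Write out the shoelace sum; only the two edges meeting at O involve t:
2·Area = [((-10)·t − 6·(-5)) + (6·3 − 12·t)] + 308
       = -22·t + 356 = 334
⇒ t = 1.

1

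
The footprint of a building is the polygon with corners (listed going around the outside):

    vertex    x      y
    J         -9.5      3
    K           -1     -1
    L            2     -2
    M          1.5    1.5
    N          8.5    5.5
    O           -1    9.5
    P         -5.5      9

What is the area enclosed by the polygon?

108.25

Σ = (12.5) + (4) + (6) + (-4.5) + (86.25) + (43.25) + (69) = 216.5
Area = |Σ|/2 = 108.25.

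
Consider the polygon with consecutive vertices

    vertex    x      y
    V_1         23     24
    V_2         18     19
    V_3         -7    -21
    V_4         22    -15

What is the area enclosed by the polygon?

600

V_1→V_2: (23)(19) − (18)(24) = 5
V_2→V_3: (18)(-21) − (-7)(19) = -245
V_3→V_4: (-7)(-15) − (22)(-21) = 567
V_4→V_1: (22)(24) − (23)(-15) = 873
Σ = 1200
Area = |Σ|/2 = 600.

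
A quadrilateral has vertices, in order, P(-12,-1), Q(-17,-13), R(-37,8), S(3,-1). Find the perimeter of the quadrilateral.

98

|PQ| = √((-5)² + (-12)²) = √169 = 13
|QR| = √((-20)² + (21)²) = √841 = 29
|RS| = √((40)² + (-9)²) = √1681 = 41
|SP| = √((-15)² + (0)²) = √225 = 15
Perimeter = 13 + 29 + 41 + 15 = 98.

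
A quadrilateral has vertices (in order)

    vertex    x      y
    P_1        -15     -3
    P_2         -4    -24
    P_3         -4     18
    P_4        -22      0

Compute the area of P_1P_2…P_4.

Apply the shoelace (surveyor's) formula: 2A = Σ (x_i·y_{i+1} − x_{i+1}·y_i), indices taken mod 4.
Σ = (348) + (-168) + (396) + (66) = 642
Area = |Σ|/2 = 321.

321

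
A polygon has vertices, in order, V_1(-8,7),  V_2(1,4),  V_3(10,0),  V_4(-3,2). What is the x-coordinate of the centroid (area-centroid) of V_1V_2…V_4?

-7/48

Apply the shoelace (surveyor's) formula. First the cross-terms c_i = x_i·y_{i+1} − x_{i+1}·y_i:
  -39, -40, 20, -5  ⇒  2A = -64, A = -32.
Then Σ (x_i + x_{i+1})·c_i = 28, so x̄ = 28 / (6·(-32)) = -7/48.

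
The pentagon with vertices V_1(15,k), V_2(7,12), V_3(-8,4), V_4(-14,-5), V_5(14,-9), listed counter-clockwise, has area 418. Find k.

The doubled signed area Σ (x_i y_{i+1} − x_{i+1} y_i) is linear in k.
With k=0 it equals 731; the coefficient of k is 7 (from the two edges through V_1).
So 7·k + 731 = 2·418 = 836 ⇒ k = 15.

15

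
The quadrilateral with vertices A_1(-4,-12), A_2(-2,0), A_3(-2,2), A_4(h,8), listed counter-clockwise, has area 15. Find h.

The doubled signed area Σ (x_i y_{i+1} − x_{i+1} y_i) is linear in h.
With h=0 it equals -12; the coefficient of h is -14 (from the two edges through A_4).
So -14·h + -12 = 2·15 = 30 ⇒ h = -3.

-3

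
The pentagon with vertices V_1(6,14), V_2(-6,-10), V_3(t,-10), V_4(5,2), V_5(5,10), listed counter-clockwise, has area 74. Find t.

Write out the shoelace sum; only the two edges meeting at V_3 involve t:
2·Area = [((-6)·(-10) − t·(-10)) + (t·2 − 5·(-10))] + 74
       = 12·t + 184 = 148
⇒ t = -3.

-3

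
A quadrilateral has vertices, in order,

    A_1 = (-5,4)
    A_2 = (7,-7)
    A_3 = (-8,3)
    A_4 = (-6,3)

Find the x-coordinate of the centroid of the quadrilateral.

Apply the surveyor's formula. First the cross-terms c_i = x_i·y_{i+1} − x_{i+1}·y_i:
  7, -35, -6, -9  ⇒  2A = -43, A = -21.5.
Then Σ (x_i + x_{i+1})·c_i = 232, so x̄ = 232 / (6·(-21.5)) = -232/129.

-232/129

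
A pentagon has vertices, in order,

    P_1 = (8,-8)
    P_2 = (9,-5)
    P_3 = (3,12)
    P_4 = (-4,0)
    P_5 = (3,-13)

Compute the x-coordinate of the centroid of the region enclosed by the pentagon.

Apply the shoelace (surveyor's) formula. First the cross-terms c_i = x_i·y_{i+1} − x_{i+1}·y_i:
  32, 123, 48, 52, 80  ⇒  2A = 335, A = 167.5.
Then Σ (x_i + x_{i+1})·c_i = 2800, so x̄ = 2800 / (6·167.5) = 560/201.

560/201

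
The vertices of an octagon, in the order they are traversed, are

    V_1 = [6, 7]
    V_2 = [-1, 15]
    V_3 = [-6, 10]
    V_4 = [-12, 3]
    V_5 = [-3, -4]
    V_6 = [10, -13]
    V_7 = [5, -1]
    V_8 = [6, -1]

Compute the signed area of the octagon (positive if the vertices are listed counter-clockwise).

259.5

Σ = (97) + (80) + (102) + (57) + (79) + (55) + (1) + (48) = 519
Signed area = Σ/2 = 259.5 (positive ⇒ counter-clockwise traversal).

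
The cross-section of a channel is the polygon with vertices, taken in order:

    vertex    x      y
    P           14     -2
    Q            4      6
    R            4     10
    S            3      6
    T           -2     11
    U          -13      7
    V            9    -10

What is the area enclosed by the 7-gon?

232.5

Cross-terms: 92, 16, -6, 45, 129, 67, 122  ⇒  Σ = 465
Area = |Σ|/2 = 232.5.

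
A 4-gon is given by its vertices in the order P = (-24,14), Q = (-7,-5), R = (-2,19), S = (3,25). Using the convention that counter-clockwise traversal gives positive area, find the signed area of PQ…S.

Apply the shoelace (surveyor's) formula: 2A = Σ (x_i·y_{i+1} − x_{i+1}·y_i), indices taken mod 4.
Σ = (218) + (-143) + (-107) + (642) = 610
Signed area = Σ/2 = 305 (positive ⇒ counter-clockwise traversal).

305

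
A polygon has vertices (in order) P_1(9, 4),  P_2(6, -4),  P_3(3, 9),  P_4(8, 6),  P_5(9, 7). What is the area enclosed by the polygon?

Apply the shoelace (surveyor's) formula: 2A = Σ (x_i·y_{i+1} − x_{i+1}·y_i), indices taken mod 5.
P_1→P_2: (9)(-4) − (6)(4) = -60
P_2→P_3: (6)(9) − (3)(-4) = 66
P_3→P_4: (3)(6) − (8)(9) = -54
P_4→P_5: (8)(7) − (9)(6) = 2
P_5→P_1: (9)(4) − (9)(7) = -27
Σ = -73
Area = |Σ|/2 = 36.5.

36.5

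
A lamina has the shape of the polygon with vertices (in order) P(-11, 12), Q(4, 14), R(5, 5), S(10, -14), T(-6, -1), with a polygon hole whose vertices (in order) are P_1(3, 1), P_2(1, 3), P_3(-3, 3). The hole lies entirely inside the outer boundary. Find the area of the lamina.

Outer boundary:
Σ = (-202) + (-50) + (-120) + (-94) + (-83) = -549
Area = |Σ|/2 = 274.5.
Hole:
Apply the shoelace (surveyor's) formula: 2A = Σ (x_i·y_{i+1} − x_{i+1}·y_i), indices taken mod 3.
Cross-terms: 8, 12, -12  ⇒  Σ = 8
Area = |Σ|/2 = 4.
Net area = 274.5 − 4 = 270.5.

270.5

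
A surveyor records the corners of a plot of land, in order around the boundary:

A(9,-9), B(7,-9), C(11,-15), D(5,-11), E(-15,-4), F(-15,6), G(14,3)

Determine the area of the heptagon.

343.5

A→B: (9)(-9) − (7)(-9) = -18
B→C: (7)(-15) − (11)(-9) = -6
C→D: (11)(-11) − (5)(-15) = -46
D→E: (5)(-4) − (-15)(-11) = -185
E→F: (-15)(6) − (-15)(-4) = -150
F→G: (-15)(3) − (14)(6) = -129
G→A: (14)(-9) − (9)(3) = -153
Σ = -687
Area = |Σ|/2 = 343.5.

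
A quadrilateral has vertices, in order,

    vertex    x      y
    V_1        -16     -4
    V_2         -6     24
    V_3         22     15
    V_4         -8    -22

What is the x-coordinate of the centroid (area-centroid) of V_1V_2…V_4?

-44/135

Apply the surveyor's formula. First the cross-terms c_i = x_i·y_{i+1} − x_{i+1}·y_i:
  -408, -618, -364, -320  ⇒  2A = -1710, A = -855.
Then Σ (x_i + x_{i+1})·c_i = 1672, so x̄ = 1672 / (6·(-855)) = -44/135.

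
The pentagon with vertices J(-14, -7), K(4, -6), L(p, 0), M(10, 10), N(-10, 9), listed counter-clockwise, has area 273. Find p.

Write out the shoelace sum; only the two edges meeting at L involve p:
2·Area = [(4·0 − p·(-6)) + (p·10 − 10·0)] + 498
       = 16·p + 498 = 546
⇒ p = 3.

3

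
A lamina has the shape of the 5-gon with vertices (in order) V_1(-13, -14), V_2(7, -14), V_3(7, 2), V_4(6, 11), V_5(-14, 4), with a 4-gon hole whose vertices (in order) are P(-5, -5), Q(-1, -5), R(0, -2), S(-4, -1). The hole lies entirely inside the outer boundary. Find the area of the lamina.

427

Outer boundary:
Apply Gauss's area formula: 2A = Σ (x_i·y_{i+1} − x_{i+1}·y_i), indices taken mod 5.
Cross-terms: 280, 112, 65, 178, 248  ⇒  Σ = 883
Area = |Σ|/2 = 441.5.
Hole:
Σ = (20) + (2) + (-8) + (15) = 29
Area = |Σ|/2 = 14.5.
Net area = 441.5 − 14.5 = 427.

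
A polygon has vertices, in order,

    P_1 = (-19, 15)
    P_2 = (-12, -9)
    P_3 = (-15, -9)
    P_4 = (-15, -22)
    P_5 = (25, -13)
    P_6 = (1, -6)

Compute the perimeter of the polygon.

136

|P_1P_2| = √((7)² + (-24)²) = √625 = 25
|P_2P_3| = √((-3)² + (0)²) = √9 = 3
|P_3P_4| = √((0)² + (-13)²) = √169 = 13
|P_4P_5| = √((40)² + (9)²) = √1681 = 41
|P_5P_6| = √((-24)² + (7)²) = √625 = 25
|P_6P_1| = √((-20)² + (21)²) = √841 = 29
Perimeter = 25 + 3 + 13 + 41 + 25 + 29 = 136.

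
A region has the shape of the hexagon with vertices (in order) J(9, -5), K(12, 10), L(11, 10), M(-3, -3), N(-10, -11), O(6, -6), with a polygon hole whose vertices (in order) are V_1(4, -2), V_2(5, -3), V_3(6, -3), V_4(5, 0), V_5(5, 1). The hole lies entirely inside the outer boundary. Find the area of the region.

151.5

Outer boundary:
Apply the surveyor's formula: 2A = Σ (x_i·y_{i+1} − x_{i+1}·y_i), indices taken mod 6.
J→K: (9)(10) − (12)(-5) = 150
K→L: (12)(10) − (11)(10) = 10
L→M: (11)(-3) − (-3)(10) = -3
M→N: (-3)(-11) − (-10)(-3) = 3
N→O: (-10)(-6) − (6)(-11) = 126
O→J: (6)(-5) − (9)(-6) = 24
Σ = 310
Area = |Σ|/2 = 155.
Hole:
Cross-terms: -2, 3, 15, 5, -14  ⇒  Σ = 7
Area = |Σ|/2 = 3.5.
Net area = 155 − 3.5 = 151.5.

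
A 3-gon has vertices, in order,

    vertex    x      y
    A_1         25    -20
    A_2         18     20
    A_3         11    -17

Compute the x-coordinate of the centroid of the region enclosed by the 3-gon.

Apply the shoelace (surveyor's) formula. First the cross-terms c_i = x_i·y_{i+1} − x_{i+1}·y_i:
  860, -526, 205  ⇒  2A = 539, A = 269.5.
Then Σ (x_i + x_{i+1})·c_i = 29106, so x̄ = 29106 / (6·269.5) = 18.

18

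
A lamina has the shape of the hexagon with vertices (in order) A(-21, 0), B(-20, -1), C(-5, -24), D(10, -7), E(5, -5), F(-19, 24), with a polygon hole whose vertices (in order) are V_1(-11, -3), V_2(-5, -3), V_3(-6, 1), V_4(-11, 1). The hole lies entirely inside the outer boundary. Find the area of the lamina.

620.5

Outer boundary:
Apply the surveyor's formula: 2A = Σ (x_i·y_{i+1} − x_{i+1}·y_i), indices taken mod 6.
Σ = (21) + (475) + (275) + (-15) + (25) + (504) = 1285
Area = |Σ|/2 = 642.5.
Hole:
Apply Gauss's area formula: 2A = Σ (x_i·y_{i+1} − x_{i+1}·y_i), indices taken mod 4.
V_1→V_2: (-11)(-3) − (-5)(-3) = 18
V_2→V_3: (-5)(1) − (-6)(-3) = -23
V_3→V_4: (-6)(1) − (-11)(1) = 5
V_4→V_1: (-11)(-3) − (-11)(1) = 44
Σ = 44
Area = |Σ|/2 = 22.
Net area = 642.5 − 22 = 620.5.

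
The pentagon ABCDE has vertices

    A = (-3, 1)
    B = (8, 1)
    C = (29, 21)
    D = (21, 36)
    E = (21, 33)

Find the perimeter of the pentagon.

100

|AB| = √((11)² + (0)²) = √121 = 11
|BC| = √((21)² + (20)²) = √841 = 29
|CD| = √((-8)² + (15)²) = √289 = 17
|DE| = √((0)² + (-3)²) = √9 = 3
|EA| = √((-24)² + (-32)²) = √1600 = 40
Perimeter = 11 + 29 + 17 + 3 + 40 = 100.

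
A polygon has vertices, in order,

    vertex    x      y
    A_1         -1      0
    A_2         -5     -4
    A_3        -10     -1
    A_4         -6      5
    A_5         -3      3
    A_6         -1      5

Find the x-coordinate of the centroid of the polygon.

-1462/291

Apply Gauss's area formula. First the cross-terms c_i = x_i·y_{i+1} − x_{i+1}·y_i:
  4, -35, -56, -3, -12, 5  ⇒  2A = -97, A = -48.5.
Then Σ (x_i + x_{i+1})·c_i = 1462, so x̄ = 1462 / (6·(-48.5)) = -1462/291.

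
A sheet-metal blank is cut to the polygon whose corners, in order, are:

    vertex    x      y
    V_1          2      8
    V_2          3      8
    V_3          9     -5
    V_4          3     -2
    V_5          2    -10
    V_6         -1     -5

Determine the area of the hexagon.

71

Apply the shoelace formula: 2A = Σ (x_i·y_{i+1} − x_{i+1}·y_i), indices taken mod 6.
Σ = (-8) + (-87) + (-3) + (-26) + (-20) + (2) = -142
Area = |Σ|/2 = 71.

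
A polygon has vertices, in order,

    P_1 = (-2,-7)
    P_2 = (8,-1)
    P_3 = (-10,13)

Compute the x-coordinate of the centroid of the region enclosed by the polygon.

-4/3

Apply the surveyor's formula. First the cross-terms c_i = x_i·y_{i+1} − x_{i+1}·y_i:
  58, 94, 96  ⇒  2A = 248, A = 124.
Then Σ (x_i + x_{i+1})·c_i = -992, so x̄ = -992 / (6·124) = -4/3.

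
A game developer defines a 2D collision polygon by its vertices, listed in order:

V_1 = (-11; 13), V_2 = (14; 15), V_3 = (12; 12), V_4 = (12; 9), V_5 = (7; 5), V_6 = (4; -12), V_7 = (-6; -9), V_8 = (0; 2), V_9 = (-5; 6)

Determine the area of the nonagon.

305.5

Apply Gauss's area formula: 2A = Σ (x_i·y_{i+1} − x_{i+1}·y_i), indices taken mod 9.
Cross-terms: -347, -12, -36, -3, -104, -108, -12, 10, 1  ⇒  Σ = -611
Area = |Σ|/2 = 305.5.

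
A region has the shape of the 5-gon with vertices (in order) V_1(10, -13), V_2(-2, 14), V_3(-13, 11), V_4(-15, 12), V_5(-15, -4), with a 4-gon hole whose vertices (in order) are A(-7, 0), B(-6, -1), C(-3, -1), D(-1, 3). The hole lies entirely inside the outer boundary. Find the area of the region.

Outer boundary:
Σ = (114) + (160) + (9) + (240) + (235) = 758
Area = |Σ|/2 = 379.
Hole:
Σ = (7) + (3) + (-10) + (21) = 21
Area = |Σ|/2 = 10.5.
Net area = 379 − 10.5 = 368.5.

368.5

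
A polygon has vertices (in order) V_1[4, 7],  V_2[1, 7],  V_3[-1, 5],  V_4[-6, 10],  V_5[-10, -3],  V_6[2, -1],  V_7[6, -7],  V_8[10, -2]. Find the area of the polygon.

157.5

Apply the surveyor's formula: 2A = Σ (x_i·y_{i+1} − x_{i+1}·y_i), indices taken mod 8.
Σ = (21) + (12) + (20) + (118) + (16) + (-8) + (58) + (78) = 315
Area = |Σ|/2 = 157.5.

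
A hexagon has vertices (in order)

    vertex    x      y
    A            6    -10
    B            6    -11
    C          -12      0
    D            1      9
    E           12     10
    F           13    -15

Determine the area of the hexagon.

347

Σ = (-6) + (-132) + (-108) + (-98) + (-310) + (-40) = -694
Area = |Σ|/2 = 347.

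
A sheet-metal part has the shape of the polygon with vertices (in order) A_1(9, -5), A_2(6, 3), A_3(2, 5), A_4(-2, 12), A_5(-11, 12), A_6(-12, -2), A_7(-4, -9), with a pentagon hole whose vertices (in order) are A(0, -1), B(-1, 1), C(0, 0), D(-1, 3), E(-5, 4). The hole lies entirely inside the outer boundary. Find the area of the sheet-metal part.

Outer boundary:
Apply the shoelace formula: 2A = Σ (x_i·y_{i+1} − x_{i+1}·y_i), indices taken mod 7.
Σ = (57) + (24) + (34) + (108) + (166) + (100) + (101) = 590
Area = |Σ|/2 = 295.
Hole:
Apply the surveyor's formula: 2A = Σ (x_i·y_{i+1} − x_{i+1}·y_i), indices taken mod 5.
Σ = (-1) + (0) + (0) + (11) + (5) = 15
Area = |Σ|/2 = 7.5.
Net area = 295 − 7.5 = 287.5.

287.5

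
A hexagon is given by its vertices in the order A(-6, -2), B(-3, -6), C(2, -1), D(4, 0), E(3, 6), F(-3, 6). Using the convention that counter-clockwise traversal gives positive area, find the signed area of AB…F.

Σ = (30) + (15) + (4) + (24) + (36) + (42) = 151
Signed area = Σ/2 = 75.5 (positive ⇒ counter-clockwise traversal).

75.5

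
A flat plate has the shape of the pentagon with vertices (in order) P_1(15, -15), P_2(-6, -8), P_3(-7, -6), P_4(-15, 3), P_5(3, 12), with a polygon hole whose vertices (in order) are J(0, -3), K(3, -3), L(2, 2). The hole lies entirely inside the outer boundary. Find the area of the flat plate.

Outer boundary:
Apply the shoelace formula: 2A = Σ (x_i·y_{i+1} − x_{i+1}·y_i), indices taken mod 5.
P_1→P_2: (15)(-8) − (-6)(-15) = -210
P_2→P_3: (-6)(-6) − (-7)(-8) = -20
P_3→P_4: (-7)(3) − (-15)(-6) = -111
P_4→P_5: (-15)(12) − (3)(3) = -189
P_5→P_1: (3)(-15) − (15)(12) = -225
Σ = -755
Area = |Σ|/2 = 377.5.
Hole:
Σ = (9) + (12) + (-6) = 15
Area = |Σ|/2 = 7.5.
Net area = 377.5 − 7.5 = 370.

370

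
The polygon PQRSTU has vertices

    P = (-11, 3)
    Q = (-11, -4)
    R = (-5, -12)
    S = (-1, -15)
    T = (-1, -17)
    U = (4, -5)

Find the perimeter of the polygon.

|PQ| = √((0)² + (-7)²) = √49 = 7
|QR| = √((6)² + (-8)²) = √100 = 10
|RS| = √((4)² + (-3)²) = √25 = 5
|ST| = √((0)² + (-2)²) = √4 = 2
|TU| = √((5)² + (12)²) = √169 = 13
|UP| = √((-15)² + (8)²) = √289 = 17
Perimeter = 7 + 10 + 5 + 2 + 13 + 17 = 54.

54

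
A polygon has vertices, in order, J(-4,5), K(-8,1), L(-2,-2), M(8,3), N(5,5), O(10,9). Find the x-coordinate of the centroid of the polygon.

Apply Gauss's area formula. First the cross-terms c_i = x_i·y_{i+1} − x_{i+1}·y_i:
  36, 18, 10, 25, -5, 86  ⇒  2A = 170, A = 85.
Then Σ (x_i + x_{i+1})·c_i = 214, so x̄ = 214 / (6·85) = 107/255.

107/255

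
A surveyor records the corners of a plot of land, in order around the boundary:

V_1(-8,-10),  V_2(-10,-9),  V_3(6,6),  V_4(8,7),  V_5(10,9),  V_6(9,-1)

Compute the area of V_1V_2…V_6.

113.5

Apply Gauss's area formula: 2A = Σ (x_i·y_{i+1} − x_{i+1}·y_i), indices taken mod 6.
Σ = (-28) + (-6) + (-6) + (2) + (-91) + (-98) = -227
Area = |Σ|/2 = 113.5.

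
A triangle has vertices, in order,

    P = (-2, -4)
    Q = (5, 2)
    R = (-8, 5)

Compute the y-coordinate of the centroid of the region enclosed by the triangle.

Apply the surveyor's formula. First the cross-terms c_i = x_i·y_{i+1} − x_{i+1}·y_i:
  16, 41, 42  ⇒  2A = 99, A = 49.5.
Then Σ (y_i + y_{i+1})·c_i = 297, so ȳ = 297 / (6·49.5) = 1.

1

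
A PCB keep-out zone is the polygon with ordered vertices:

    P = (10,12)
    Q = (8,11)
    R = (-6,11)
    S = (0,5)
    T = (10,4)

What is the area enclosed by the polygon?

84

Apply the shoelace (surveyor's) formula: 2A = Σ (x_i·y_{i+1} − x_{i+1}·y_i), indices taken mod 5.
Cross-terms: 14, 154, -30, -50, 80  ⇒  Σ = 168
Area = |Σ|/2 = 84.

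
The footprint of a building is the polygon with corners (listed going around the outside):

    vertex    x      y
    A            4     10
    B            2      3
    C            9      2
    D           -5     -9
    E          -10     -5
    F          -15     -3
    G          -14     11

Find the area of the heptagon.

301.5

Apply the surveyor's formula: 2A = Σ (x_i·y_{i+1} − x_{i+1}·y_i), indices taken mod 7.
Σ = (-8) + (-23) + (-71) + (-65) + (-45) + (-207) + (-184) = -603
Area = |Σ|/2 = 301.5.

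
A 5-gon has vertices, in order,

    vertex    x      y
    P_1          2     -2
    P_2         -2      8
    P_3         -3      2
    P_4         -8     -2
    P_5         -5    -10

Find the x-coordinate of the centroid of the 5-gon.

Apply Gauss's area formula. First the cross-terms c_i = x_i·y_{i+1} − x_{i+1}·y_i:
  12, 20, 22, 70, 30  ⇒  2A = 154, A = 77.
Then Σ (x_i + x_{i+1})·c_i = -1342, so x̄ = -1342 / (6·77) = -61/21.

-61/21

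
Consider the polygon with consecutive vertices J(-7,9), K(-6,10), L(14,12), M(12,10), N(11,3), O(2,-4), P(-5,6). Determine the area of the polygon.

Apply the surveyor's formula: 2A = Σ (x_i·y_{i+1} − x_{i+1}·y_i), indices taken mod 7.
J→K: (-7)(10) − (-6)(9) = -16
K→L: (-6)(12) − (14)(10) = -212
L→M: (14)(10) − (12)(12) = -4
M→N: (12)(3) − (11)(10) = -74
N→O: (11)(-4) − (2)(3) = -50
O→P: (2)(6) − (-5)(-4) = -8
P→J: (-5)(9) − (-7)(6) = -3
Σ = -367
Area = |Σ|/2 = 183.5.

183.5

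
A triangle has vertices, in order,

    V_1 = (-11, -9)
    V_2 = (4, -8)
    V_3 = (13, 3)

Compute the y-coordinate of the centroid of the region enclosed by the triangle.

Apply the shoelace formula. First the cross-terms c_i = x_i·y_{i+1} − x_{i+1}·y_i:
  124, 116, -84  ⇒  2A = 156, A = 78.
Then Σ (y_i + y_{i+1})·c_i = -2184, so ȳ = -2184 / (6·78) = -14/3.

-14/3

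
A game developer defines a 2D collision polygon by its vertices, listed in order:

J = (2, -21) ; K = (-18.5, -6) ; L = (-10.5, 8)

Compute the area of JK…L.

203.5

Cross-terms: -400.5, -211, 204.5  ⇒  Σ = -407
Area = |Σ|/2 = 203.5.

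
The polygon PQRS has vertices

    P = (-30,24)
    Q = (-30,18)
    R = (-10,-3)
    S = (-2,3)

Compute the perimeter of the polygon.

80

|PQ| = √((0)² + (-6)²) = √36 = 6
|QR| = √((20)² + (-21)²) = √841 = 29
|RS| = √((8)² + (6)²) = √100 = 10
|SP| = √((-28)² + (21)²) = √1225 = 35
Perimeter = 6 + 29 + 10 + 35 = 80.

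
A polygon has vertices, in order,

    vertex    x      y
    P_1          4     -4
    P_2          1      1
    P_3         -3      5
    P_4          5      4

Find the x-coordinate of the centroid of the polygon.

Apply Gauss's area formula. First the cross-terms c_i = x_i·y_{i+1} − x_{i+1}·y_i:
  8, 8, -37, -36  ⇒  2A = -57, A = -28.5.
Then Σ (x_i + x_{i+1})·c_i = -374, so x̄ = -374 / (6·(-28.5)) = 374/171.

374/171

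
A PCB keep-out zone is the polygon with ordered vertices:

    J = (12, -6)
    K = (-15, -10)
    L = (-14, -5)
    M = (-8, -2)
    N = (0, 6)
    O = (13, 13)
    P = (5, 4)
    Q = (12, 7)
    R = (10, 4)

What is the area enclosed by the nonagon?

Apply the shoelace formula: 2A = Σ (x_i·y_{i+1} − x_{i+1}·y_i), indices taken mod 9.
Cross-terms: -210, -65, -12, -48, -78, -13, -13, -22, -108  ⇒  Σ = -569
Area = |Σ|/2 = 284.5.

284.5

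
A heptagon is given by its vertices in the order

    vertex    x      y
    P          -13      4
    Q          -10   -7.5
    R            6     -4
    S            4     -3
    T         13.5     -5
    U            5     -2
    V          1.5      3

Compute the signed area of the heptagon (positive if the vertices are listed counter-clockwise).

Cross-terms: 137.5, 85, -2, 20.5, -2, 18, 45  ⇒  Σ = 302
Signed area = Σ/2 = 151 (positive ⇒ counter-clockwise traversal).

151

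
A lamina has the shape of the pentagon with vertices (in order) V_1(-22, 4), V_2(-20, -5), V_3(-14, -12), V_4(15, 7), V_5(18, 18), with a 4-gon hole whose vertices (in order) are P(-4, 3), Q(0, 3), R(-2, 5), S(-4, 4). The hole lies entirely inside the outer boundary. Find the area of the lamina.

Outer boundary:
Apply the shoelace (surveyor's) formula: 2A = Σ (x_i·y_{i+1} − x_{i+1}·y_i), indices taken mod 5.
Σ = (190) + (170) + (82) + (144) + (468) = 1054
Area = |Σ|/2 = 527.
Hole:
Apply the shoelace formula: 2A = Σ (x_i·y_{i+1} − x_{i+1}·y_i), indices taken mod 4.
Cross-terms: -12, 6, 12, 4  ⇒  Σ = 10
Area = |Σ|/2 = 5.
Net area = 527 − 5 = 522.

522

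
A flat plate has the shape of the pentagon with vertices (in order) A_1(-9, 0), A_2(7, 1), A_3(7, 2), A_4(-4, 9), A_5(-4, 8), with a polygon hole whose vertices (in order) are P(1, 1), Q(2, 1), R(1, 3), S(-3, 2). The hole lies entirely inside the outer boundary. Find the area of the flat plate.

67.5

Outer boundary:
Apply the surveyor's formula: 2A = Σ (x_i·y_{i+1} − x_{i+1}·y_i), indices taken mod 5.
Σ = (-9) + (7) + (71) + (4) + (72) = 145
Area = |Σ|/2 = 72.5.
Hole:
Apply Gauss's area formula: 2A = Σ (x_i·y_{i+1} − x_{i+1}·y_i), indices taken mod 4.
Σ = (-1) + (5) + (11) + (-5) = 10
Area = |Σ|/2 = 5.
Net area = 72.5 − 5 = 67.5.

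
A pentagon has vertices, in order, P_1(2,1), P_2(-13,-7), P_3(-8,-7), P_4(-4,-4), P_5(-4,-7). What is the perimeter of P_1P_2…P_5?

40

|P_1P_2| = √((-15)² + (-8)²) = √289 = 17
|P_2P_3| = √((5)² + (0)²) = √25 = 5
|P_3P_4| = √((4)² + (3)²) = √25 = 5
|P_4P_5| = √((0)² + (-3)²) = √9 = 3
|P_5P_1| = √((6)² + (8)²) = √100 = 10
Perimeter = 17 + 5 + 5 + 3 + 10 = 40.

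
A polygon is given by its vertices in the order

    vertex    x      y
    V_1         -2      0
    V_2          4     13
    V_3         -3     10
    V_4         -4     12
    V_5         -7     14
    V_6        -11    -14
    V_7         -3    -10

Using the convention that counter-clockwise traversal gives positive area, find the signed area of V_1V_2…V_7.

192.5

Apply Gauss's area formula: 2A = Σ (x_i·y_{i+1} − x_{i+1}·y_i), indices taken mod 7.
V_1→V_2: (-2)(13) − (4)(0) = -26
V_2→V_3: (4)(10) − (-3)(13) = 79
V_3→V_4: (-3)(12) − (-4)(10) = 4
V_4→V_5: (-4)(14) − (-7)(12) = 28
V_5→V_6: (-7)(-14) − (-11)(14) = 252
V_6→V_7: (-11)(-10) − (-3)(-14) = 68
V_7→V_1: (-3)(0) − (-2)(-10) = -20
Σ = 385
Signed area = Σ/2 = 192.5 (positive ⇒ counter-clockwise traversal).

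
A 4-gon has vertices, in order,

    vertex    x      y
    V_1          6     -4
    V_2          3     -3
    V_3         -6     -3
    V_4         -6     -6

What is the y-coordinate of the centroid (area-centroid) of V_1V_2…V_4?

Apply the surveyor's formula. First the cross-terms c_i = x_i·y_{i+1} − x_{i+1}·y_i:
  -6, -27, 18, 60  ⇒  2A = 45, A = 22.5.
Then Σ (y_i + y_{i+1})·c_i = -558, so ȳ = -558 / (6·22.5) = -62/15.

-62/15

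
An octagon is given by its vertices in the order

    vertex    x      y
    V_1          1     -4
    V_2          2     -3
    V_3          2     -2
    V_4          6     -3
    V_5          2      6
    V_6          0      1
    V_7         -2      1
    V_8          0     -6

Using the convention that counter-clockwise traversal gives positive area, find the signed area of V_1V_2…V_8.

38.5

Apply Gauss's area formula: 2A = Σ (x_i·y_{i+1} − x_{i+1}·y_i), indices taken mod 8.
V_1→V_2: (1)(-3) − (2)(-4) = 5
V_2→V_3: (2)(-2) − (2)(-3) = 2
V_3→V_4: (2)(-3) − (6)(-2) = 6
V_4→V_5: (6)(6) − (2)(-3) = 42
V_5→V_6: (2)(1) − (0)(6) = 2
V_6→V_7: (0)(1) − (-2)(1) = 2
V_7→V_8: (-2)(-6) − (0)(1) = 12
V_8→V_1: (0)(-4) − (1)(-6) = 6
Σ = 77
Signed area = Σ/2 = 38.5 (positive ⇒ counter-clockwise traversal).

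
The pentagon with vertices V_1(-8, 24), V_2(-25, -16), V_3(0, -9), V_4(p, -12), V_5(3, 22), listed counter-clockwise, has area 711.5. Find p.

The doubled signed area Σ (x_i y_{i+1} − x_{i+1} y_i) is linear in p.
With p=0 it equals 1237; the coefficient of p is 31 (from the two edges through V_4).
So 31·p + 1237 = 2·711.5 = 1423 ⇒ p = 6.

6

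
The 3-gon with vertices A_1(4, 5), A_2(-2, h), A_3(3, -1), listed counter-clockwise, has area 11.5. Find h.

-8

Write out the shoelace sum; only the two edges meeting at A_2 involve h:
2·Area = [(4·h − (-2)·5) + ((-2)·(-1) − 3·h)] + 19
       = 1·h + 31 = 23
⇒ h = -8.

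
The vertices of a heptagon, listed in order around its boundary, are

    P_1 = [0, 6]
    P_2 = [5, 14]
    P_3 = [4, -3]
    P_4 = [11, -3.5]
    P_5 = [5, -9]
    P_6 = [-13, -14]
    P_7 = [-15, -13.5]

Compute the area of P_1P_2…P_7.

P_1→P_2: (0)(14) − (5)(6) = -30
P_2→P_3: (5)(-3) − (4)(14) = -71
P_3→P_4: (4)(-3.5) − (11)(-3) = 19
P_4→P_5: (11)(-9) − (5)(-3.5) = -81.5
P_5→P_6: (5)(-14) − (-13)(-9) = -187
P_6→P_7: (-13)(-13.5) − (-15)(-14) = -34.5
P_7→P_1: (-15)(6) − (0)(-13.5) = -90
Σ = -475
Area = |Σ|/2 = 237.5.

237.5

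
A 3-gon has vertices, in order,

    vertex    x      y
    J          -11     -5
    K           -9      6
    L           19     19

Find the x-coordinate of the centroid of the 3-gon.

Apply Gauss's area formula. First the cross-terms c_i = x_i·y_{i+1} − x_{i+1}·y_i:
  -111, -285, 114  ⇒  2A = -282, A = -141.
Then Σ (x_i + x_{i+1})·c_i = 282, so x̄ = 282 / (6·(-141)) = -1/3.

-1/3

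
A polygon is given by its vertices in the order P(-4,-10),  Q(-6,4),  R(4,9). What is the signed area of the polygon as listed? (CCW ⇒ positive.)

Apply the shoelace formula: 2A = Σ (x_i·y_{i+1} − x_{i+1}·y_i), indices taken mod 3.
Cross-terms: -76, -70, -4  ⇒  Σ = -150
Signed area = Σ/2 = -75 (negative ⇒ clockwise traversal).

-75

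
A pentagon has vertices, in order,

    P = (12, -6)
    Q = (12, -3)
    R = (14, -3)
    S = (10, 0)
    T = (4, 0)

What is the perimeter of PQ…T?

|PQ| = √((0)² + (3)²) = √9 = 3
|QR| = √((2)² + (0)²) = √4 = 2
|RS| = √((-4)² + (3)²) = √25 = 5
|ST| = √((-6)² + (0)²) = √36 = 6
|TP| = √((8)² + (-6)²) = √100 = 10
Perimeter = 3 + 2 + 5 + 6 + 10 = 26.

26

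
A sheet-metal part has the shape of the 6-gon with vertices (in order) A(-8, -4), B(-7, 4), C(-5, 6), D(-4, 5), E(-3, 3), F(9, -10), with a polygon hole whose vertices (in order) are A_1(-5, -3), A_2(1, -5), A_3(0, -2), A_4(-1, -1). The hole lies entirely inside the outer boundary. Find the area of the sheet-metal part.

Outer boundary:
Apply the shoelace formula: 2A = Σ (x_i·y_{i+1} − x_{i+1}·y_i), indices taken mod 6.
Σ = (-60) + (-22) + (-1) + (3) + (3) + (-116) = -193
Area = |Σ|/2 = 96.5.
Hole:
Apply the shoelace formula: 2A = Σ (x_i·y_{i+1} − x_{i+1}·y_i), indices taken mod 4.
Cross-terms: 28, -2, -2, -2  ⇒  Σ = 22
Area = |Σ|/2 = 11.
Net area = 96.5 − 11 = 85.5.

85.5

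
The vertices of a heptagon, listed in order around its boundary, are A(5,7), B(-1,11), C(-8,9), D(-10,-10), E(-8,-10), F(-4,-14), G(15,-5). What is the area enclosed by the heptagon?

A→B: (5)(11) − (-1)(7) = 62
B→C: (-1)(9) − (-8)(11) = 79
C→D: (-8)(-10) − (-10)(9) = 170
D→E: (-10)(-10) − (-8)(-10) = 20
E→F: (-8)(-14) − (-4)(-10) = 72
F→G: (-4)(-5) − (15)(-14) = 230
G→A: (15)(7) − (5)(-5) = 130
Σ = 763
Area = |Σ|/2 = 381.5.

381.5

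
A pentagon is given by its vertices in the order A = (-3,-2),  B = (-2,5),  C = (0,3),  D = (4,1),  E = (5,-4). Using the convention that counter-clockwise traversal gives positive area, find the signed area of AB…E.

-40

A→B: (-3)(5) − (-2)(-2) = -19
B→C: (-2)(3) − (0)(5) = -6
C→D: (0)(1) − (4)(3) = -12
D→E: (4)(-4) − (5)(1) = -21
E→A: (5)(-2) − (-3)(-4) = -22
Σ = -80
Signed area = Σ/2 = -40 (negative ⇒ clockwise traversal).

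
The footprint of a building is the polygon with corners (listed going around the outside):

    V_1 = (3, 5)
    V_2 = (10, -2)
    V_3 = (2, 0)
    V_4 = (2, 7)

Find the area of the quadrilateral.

24.5

Apply the shoelace (surveyor's) formula: 2A = Σ (x_i·y_{i+1} − x_{i+1}·y_i), indices taken mod 4.
Cross-terms: -56, 4, 14, -11  ⇒  Σ = -49
Area = |Σ|/2 = 24.5.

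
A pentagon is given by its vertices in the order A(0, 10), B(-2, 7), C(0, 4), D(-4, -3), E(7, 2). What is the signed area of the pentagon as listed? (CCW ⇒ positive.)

55.5

Apply the shoelace (surveyor's) formula: 2A = Σ (x_i·y_{i+1} − x_{i+1}·y_i), indices taken mod 5.
A→B: (0)(7) − (-2)(10) = 20
B→C: (-2)(4) − (0)(7) = -8
C→D: (0)(-3) − (-4)(4) = 16
D→E: (-4)(2) − (7)(-3) = 13
E→A: (7)(10) − (0)(2) = 70
Σ = 111
Signed area = Σ/2 = 55.5 (positive ⇒ counter-clockwise traversal).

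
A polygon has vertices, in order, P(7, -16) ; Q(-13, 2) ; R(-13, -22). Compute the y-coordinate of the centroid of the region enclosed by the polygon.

Apply the surveyor's formula. First the cross-terms c_i = x_i·y_{i+1} − x_{i+1}·y_i:
  -194, 312, 362  ⇒  2A = 480, A = 240.
Then Σ (y_i + y_{i+1})·c_i = -17280, so ȳ = -17280 / (6·240) = -12.

-12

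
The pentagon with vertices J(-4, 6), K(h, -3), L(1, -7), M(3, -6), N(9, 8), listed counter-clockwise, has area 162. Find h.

The doubled signed area Σ (x_i y_{i+1} − x_{i+1} y_i) is linear in h.
With h=0 it equals 194; the coefficient of h is -13 (from the two edges through K).
So -13·h + 194 = 2·162 = 324 ⇒ h = -10.

-10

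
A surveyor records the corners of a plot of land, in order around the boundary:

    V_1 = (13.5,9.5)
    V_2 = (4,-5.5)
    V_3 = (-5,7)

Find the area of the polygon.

126.875

Apply the shoelace formula: 2A = Σ (x_i·y_{i+1} − x_{i+1}·y_i), indices taken mod 3.
V_1→V_2: (13.5)(-5.5) − (4)(9.5) = -112.25
V_2→V_3: (4)(7) − (-5)(-5.5) = 0.5
V_3→V_1: (-5)(9.5) − (13.5)(7) = -142
Σ = -253.75
Area = |Σ|/2 = 126.875.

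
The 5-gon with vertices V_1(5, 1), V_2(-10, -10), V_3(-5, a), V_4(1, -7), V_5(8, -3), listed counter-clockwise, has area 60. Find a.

Write out the shoelace sum; only the two edges meeting at V_3 involve a:
2·Area = [((-10)·a − (-5)·(-10)) + ((-5)·(-7) − 1·a)] + 36
       = -11·a + 21 = 120
⇒ a = -9.

-9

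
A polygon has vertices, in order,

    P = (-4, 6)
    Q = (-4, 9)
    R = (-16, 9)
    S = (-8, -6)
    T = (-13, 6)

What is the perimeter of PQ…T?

54

|PQ| = √((0)² + (3)²) = √9 = 3
|QR| = √((-12)² + (0)²) = √144 = 12
|RS| = √((8)² + (-15)²) = √289 = 17
|ST| = √((-5)² + (12)²) = √169 = 13
|TP| = √((9)² + (0)²) = √81 = 9
Perimeter = 3 + 12 + 17 + 13 + 9 = 54.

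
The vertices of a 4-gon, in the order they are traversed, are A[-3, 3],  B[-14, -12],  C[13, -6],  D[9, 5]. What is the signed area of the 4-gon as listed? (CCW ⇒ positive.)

Apply the shoelace formula: 2A = Σ (x_i·y_{i+1} − x_{i+1}·y_i), indices taken mod 4.
Σ = (78) + (240) + (119) + (42) = 479
Signed area = Σ/2 = 239.5 (positive ⇒ counter-clockwise traversal).

239.5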